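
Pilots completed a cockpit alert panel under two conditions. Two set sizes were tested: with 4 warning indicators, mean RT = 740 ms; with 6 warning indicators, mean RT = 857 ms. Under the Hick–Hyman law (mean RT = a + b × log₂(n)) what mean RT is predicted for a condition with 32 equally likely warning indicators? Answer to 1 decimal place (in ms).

1340.0 ms

Solve the two-equation system in a and b:
  b = (857 − 740) / (log₂ 6 − log₂ 4) = 117 / (2.5850 − 2) = 200.013 ms/bit
  a = 740 − 200.013 × 2 = 339.974 ms
Then RT(32) = 339.974 + 200.013 × log₂ 32 = 339.974 + 200.013 × 5 ≈ 1340.038 ms.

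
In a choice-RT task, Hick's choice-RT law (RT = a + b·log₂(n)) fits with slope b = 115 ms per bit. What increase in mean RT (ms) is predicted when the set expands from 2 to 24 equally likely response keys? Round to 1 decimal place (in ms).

412.3 ms

Only the slope matters, since a is common to both: ΔRT = b·log₂(n₂/n₁).
log₂(24) − log₂(2) = 4.5850 − 1 = 3.5850.
ΔRT = 115 × 3.5850 = 412.271 ms.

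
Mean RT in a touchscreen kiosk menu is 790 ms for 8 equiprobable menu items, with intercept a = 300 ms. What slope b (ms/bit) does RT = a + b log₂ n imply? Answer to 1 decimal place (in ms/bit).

8 alternatives carry log₂ 8 = 3 bits; the choice cost is 790 − 300 = 490 ms, so b = 490/3 = 163.333 ms/bit.

163.3 ms/bit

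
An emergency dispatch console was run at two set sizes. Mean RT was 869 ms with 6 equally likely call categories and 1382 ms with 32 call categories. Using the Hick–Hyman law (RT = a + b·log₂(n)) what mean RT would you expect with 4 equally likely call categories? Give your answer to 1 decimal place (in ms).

744.7 ms

Solve the two-equation system in a and b:
  b = (1382 − 869) / (log₂ 32 − log₂ 6) = 513 / (5 − 2.5850) = 212.419 ms/bit
  a = 869 − 212.419 × 2.5850 = 319.905 ms
Then RT(4) = 319.905 + 212.419 × log₂ 4 = 319.905 + 212.419 × 2 ≈ 744.743 ms.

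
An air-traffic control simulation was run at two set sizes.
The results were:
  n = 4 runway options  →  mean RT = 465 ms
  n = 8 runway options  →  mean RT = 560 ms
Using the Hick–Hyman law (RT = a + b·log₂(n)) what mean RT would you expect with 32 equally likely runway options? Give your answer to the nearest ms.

RT is linear in log₂ n, so two points fix the line:
  b = (560 − 465) / (log₂ 8 − log₂ 4) = 95 / (3 − 2) = 95 ms/bit
  a = 465 − 95 × 2 = 275 ms
Then RT(32) = 275 + 95 × log₂ 32 = 275 + 95 × 5 ≈ 750.000 ms.

750 ms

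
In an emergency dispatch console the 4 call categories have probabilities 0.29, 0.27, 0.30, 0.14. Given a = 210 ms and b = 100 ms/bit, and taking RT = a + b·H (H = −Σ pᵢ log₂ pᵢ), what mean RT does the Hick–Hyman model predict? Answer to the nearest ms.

405 ms

Entropy contributions −pᵢ log₂ pᵢ: 0.5179, 0.5100, 0.5211, 0.3971; sum H = 1.9461 bits.
RT = a + bH = 210 + 100·1.9461 = 404.61 ms.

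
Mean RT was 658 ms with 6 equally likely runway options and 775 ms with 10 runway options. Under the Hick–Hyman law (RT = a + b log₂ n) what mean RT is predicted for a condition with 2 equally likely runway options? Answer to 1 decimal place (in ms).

Solve the two-equation system in a and b:
  b = (775 − 658) / (log₂ 10 − log₂ 6) = 117 / (3.3219 − 2.5850) = 158.759 ms/bit
  a = 658 − 158.759 × 2.5850 = 247.614 ms
Then RT(2) = 247.614 + 158.759 × log₂ 2 = 247.614 + 158.759 × 1 ≈ 406.373 ms.

406.4 ms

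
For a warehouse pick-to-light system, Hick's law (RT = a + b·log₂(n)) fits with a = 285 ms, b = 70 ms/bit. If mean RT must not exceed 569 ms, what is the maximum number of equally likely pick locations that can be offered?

Set 285 + 70·log₂ n ≤ 569 → log₂ n ≤ (569 − 285)/70 = 4.0571.
So n ≤ 2^4.0571 = 16.646; the largest integer n is 16.

16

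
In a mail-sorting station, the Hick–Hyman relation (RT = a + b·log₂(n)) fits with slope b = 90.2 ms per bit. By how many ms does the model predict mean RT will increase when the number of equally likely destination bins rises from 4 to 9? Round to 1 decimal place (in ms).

The intercept a cancels: ΔRT = b·(log₂ n₂ − log₂ n₁) = b·log₂(n₂/n₁).
log₂(9) − log₂(4) = 3.1699 − 2 = 1.1699.
ΔRT = 90.2 × 1.1699 = 105.527 ms.

105.5 ms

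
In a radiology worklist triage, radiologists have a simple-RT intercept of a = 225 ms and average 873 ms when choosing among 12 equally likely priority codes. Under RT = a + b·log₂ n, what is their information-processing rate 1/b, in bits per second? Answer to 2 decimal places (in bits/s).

b = (873 − 225)/log₂ 12 = 648/3.5850 = 180.755 ms per bit = 0.18076 s/bit; the reciprocal is 5.532 bits/s.

5.53 bits/s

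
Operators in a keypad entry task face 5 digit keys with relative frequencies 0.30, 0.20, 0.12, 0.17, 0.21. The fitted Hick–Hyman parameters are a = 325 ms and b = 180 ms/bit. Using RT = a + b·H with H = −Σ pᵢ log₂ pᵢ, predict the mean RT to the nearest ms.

Entropy contributions −pᵢ log₂ pᵢ: 0.5211, 0.4644, 0.3671, 0.4346, 0.4728; sum H = 2.2600 bits.
RT = a + bH = 325 + 180·2.2600 = 731.79 ms.

732 ms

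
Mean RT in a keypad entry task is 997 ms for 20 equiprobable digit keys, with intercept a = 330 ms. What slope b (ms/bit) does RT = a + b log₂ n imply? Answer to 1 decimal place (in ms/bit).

20 alternatives carry log₂ 20 = 4.3219 bits; the choice cost is 997 − 330 = 667 ms, so b = 667/4.3219 = 154.329 ms/bit.

154.3 ms/bit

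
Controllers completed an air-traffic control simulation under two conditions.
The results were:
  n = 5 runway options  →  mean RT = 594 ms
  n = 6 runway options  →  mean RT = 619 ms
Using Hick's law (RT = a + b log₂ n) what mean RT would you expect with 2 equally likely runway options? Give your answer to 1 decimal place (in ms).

With log₂ n on the abscissa the relation is linear; from the two conditions:
  b = (619 − 594) / (log₂ 6 − log₂ 5) = 25 / (2.5850 − 2.3219) = 95.045 ms/bit
  a = 594 − 95.045 × 2.3219 = 373.313 ms
Then RT(2) = 373.313 + 95.045 × log₂ 2 = 373.313 + 95.045 × 1 ≈ 468.358 ms.

468.4 ms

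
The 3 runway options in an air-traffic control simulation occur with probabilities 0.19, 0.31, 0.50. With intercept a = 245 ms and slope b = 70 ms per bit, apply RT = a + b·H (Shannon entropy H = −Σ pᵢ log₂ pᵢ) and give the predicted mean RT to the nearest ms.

349 ms

Entropy contributions −pᵢ log₂ pᵢ: 0.4552, 0.5238, 0.5000; sum H = 1.4790 bits.
RT = a + bH = 245 + 70·1.4790 = 348.53 ms.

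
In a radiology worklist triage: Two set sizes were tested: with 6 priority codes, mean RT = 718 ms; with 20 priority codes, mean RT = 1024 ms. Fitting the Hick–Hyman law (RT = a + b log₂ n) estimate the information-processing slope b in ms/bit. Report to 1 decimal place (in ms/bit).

b = (RT₂ − RT₁)/(log₂ n₂ − log₂ n₁) = (1024 − 718)/(4.3219 − 2.5850) = 176.169 ms/bit.

176.2 ms/bit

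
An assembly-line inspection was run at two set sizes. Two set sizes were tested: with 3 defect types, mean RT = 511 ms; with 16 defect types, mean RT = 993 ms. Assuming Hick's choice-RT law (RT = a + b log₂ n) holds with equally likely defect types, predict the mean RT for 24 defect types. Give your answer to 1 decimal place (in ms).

1109.7 ms

Fit slope and intercept:
  b = (993 − 511) / (log₂ 16 − log₂ 3) = 482 / (4 − 1.5850) = 199.583 ms/bit
  a = 511 − 199.583 × 1.5850 = 194.669 ms
Then RT(24) = 194.669 + 199.583 × log₂ 24 = 194.669 + 199.583 × 4.5850 ≈ 1109.748 ms.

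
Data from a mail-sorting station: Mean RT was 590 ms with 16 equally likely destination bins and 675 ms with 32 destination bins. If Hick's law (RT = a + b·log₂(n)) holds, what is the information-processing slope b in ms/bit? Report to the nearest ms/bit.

Slope: b = (675 − 590) / (log₂ 32 − log₂ 16) = 85/1.0000 = 85 ms/bit.

85 ms/bit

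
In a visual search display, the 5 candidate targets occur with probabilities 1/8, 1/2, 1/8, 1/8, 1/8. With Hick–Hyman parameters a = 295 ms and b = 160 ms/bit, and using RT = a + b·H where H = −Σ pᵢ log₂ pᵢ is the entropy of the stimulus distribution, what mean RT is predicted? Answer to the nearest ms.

615 ms

Each term −pᵢ log₂ pᵢ: 0.125·3 + 0.5·1 + 0.125·3 + 0.125·3 + 0.125·3; summed, H = 2.000 bits.
Mean RT = a + bH = 295 + 160·2.000 = 615.00 ms.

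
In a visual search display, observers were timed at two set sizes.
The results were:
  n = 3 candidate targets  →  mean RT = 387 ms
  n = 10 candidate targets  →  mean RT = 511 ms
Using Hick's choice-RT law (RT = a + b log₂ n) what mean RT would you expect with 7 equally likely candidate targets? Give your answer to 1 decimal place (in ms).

474.3 ms

RT is linear in log₂ n, so two points fix the line:
  b = (511 − 387) / (log₂ 10 − log₂ 3) = 124 / (3.3219 − 1.5850) = 71.389 ms/bit
  a = 387 − 71.389 × 1.5850 = 273.851 ms
Then RT(7) = 273.851 + 71.389 × log₂ 7 = 273.851 + 71.389 × 2.8074 ≈ 474.265 ms.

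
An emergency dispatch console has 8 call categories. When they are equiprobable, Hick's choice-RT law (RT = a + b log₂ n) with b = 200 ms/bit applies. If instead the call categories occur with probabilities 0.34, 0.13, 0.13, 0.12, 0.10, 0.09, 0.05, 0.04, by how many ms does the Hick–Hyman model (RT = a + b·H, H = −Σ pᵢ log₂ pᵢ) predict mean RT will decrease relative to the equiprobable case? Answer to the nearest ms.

Equiprobable entropy H₀ = log₂ 8 = 3.0000 bits.
Skewed entropy H = −Σ pᵢ log₂ pᵢ = 2.7082 bits.
ΔRT = b·(H₀ − H) = 200 × 0.2918 = 58.35 ms.

58 ms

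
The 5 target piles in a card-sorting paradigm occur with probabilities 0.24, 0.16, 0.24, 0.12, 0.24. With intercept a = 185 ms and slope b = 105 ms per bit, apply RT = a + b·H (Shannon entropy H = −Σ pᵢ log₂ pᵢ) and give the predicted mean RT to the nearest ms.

H = 0.24·log₂(1/0.24) + 0.16·log₂(1/0.16) + 0.24·log₂(1/0.24) + 0.12·log₂(1/0.12) + 0.24·log₂(1/0.24) = 2.2725 bits.
RT = 185 + 105 × 2.2725 = 423.61 ms.

424 ms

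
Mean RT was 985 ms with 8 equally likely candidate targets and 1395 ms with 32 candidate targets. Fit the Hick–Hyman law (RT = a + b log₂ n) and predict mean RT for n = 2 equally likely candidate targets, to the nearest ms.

With log₂ n on the abscissa the relation is linear; from the two conditions:
  b = (1395 − 985) / (log₂ 32 − log₂ 8) = 410 / (5 − 3) = 205 ms/bit
  a = 985 − 205 × 3 = 370 ms
Then RT(2) = 370 + 205 × log₂ 2 = 370 + 205 × 1 ≈ 575.000 ms.

575 ms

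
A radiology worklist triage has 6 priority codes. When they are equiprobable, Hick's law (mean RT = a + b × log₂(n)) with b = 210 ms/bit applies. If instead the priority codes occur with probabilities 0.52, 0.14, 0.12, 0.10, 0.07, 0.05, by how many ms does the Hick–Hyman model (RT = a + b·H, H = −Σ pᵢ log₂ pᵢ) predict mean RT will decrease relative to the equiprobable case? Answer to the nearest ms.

108 ms

The RT saving is b·ΔH. Equiprobable H₀ = log₂(6) = 2.5850 bits; with the given probabilities H = 2.0716 bits.
b·(H₀ − H) = 210 × (2.5850 − 2.0716) = 107.81 ms.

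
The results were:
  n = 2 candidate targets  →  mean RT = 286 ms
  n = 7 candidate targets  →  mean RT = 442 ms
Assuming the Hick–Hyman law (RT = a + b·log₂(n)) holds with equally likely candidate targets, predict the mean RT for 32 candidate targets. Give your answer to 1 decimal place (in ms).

RT is linear in log₂ n, so two points fix the line:
  b = (442 − 286) / (log₂ 7 − log₂ 2) = 156 / (2.8074 − 1) = 86.314 ms/bit
  a = 286 − 86.314 × 1 = 199.686 ms
Then RT(32) = 199.686 + 86.314 × log₂ 32 = 199.686 + 86.314 × 5 ≈ 631.256 ms.

631.3 ms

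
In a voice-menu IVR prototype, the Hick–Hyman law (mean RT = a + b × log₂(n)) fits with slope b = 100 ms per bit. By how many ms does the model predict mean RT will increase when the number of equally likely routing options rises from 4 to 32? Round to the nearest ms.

300 ms

ΔRT = (a + b log₂ n₂) − (a + b log₂ n₁) = b·(log₂ n₂ − log₂ n₁).
log₂(32) − log₂(4) = log₂(32/4) = log₂(8) = 3.
ΔRT = 100 × 3.0000 = 300.000 ms.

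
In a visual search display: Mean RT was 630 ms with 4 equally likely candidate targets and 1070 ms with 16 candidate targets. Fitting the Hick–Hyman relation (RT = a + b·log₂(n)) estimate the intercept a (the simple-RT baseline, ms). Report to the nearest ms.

b = (RT₂ − RT₁)/(log₂ n₂ − log₂ n₁) = (1070 − 630)/(4 − 2) = 220 ms/bit.
a = RT₁ − b·log₂ n₁ = 630 − 220 × 2 = 190.000 ms.

190 ms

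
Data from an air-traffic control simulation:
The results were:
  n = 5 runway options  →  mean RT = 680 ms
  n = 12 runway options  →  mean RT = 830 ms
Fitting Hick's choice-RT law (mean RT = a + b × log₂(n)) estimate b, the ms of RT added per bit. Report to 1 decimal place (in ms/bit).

118.8 ms/bit

The slope on a log₂ axis is (830 − 680) / (3.5850 − 2.3219) = 118.762 ms/bit.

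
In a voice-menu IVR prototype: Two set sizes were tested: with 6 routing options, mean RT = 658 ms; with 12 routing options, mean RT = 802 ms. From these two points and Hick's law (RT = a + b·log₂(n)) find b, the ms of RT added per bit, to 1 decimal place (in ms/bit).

144.0 ms/bit

The slope on a log₂ axis is (802 − 658) / (3.5850 − 2.5850) = 144.000 ms/bit.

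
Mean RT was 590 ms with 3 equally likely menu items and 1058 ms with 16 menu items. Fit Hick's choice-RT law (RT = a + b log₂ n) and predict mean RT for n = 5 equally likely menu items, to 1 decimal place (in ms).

RT is linear in log₂ n, so two points fix the line:
  b = (1058 − 590) / (log₂ 16 − log₂ 3) = 468 / (4 − 1.5850) = 193.786 ms/bit
  a = 590 − 193.786 × 1.5850 = 282.857 ms
Then RT(5) = 282.857 + 193.786 × log₂ 5 = 282.857 + 193.786 × 2.3219 ≈ 732.813 ms.

732.8 ms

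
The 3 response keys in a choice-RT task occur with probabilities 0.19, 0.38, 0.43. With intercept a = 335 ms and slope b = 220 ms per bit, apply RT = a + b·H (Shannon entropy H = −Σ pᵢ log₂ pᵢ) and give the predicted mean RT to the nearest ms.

H = 0.19·log₂(1/0.19) + 0.38·log₂(1/0.38) + 0.43·log₂(1/0.43) = 1.5092 bits.
RT = 335 + 220 × 1.5092 = 667.03 ms.

667 ms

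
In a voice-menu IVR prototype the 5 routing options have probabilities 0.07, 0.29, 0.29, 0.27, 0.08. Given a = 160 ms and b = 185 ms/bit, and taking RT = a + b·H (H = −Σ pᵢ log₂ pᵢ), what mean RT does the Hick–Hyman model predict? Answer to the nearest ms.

550 ms

H = 0.07·log₂(1/0.07) + 0.29·log₂(1/0.29) + 0.29·log₂(1/0.29) + 0.27·log₂(1/0.27) + 0.08·log₂(1/0.08) = 2.1059 bits.
RT = 160 + 185 × 2.1059 = 549.59 ms.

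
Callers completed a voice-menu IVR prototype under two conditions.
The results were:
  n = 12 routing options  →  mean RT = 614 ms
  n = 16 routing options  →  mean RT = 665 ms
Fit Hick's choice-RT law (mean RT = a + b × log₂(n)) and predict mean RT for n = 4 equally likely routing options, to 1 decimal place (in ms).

419.2 ms

Fit slope and intercept:
  b = (665 − 614) / (log₂ 16 − log₂ 12) = 51 / (4 − 3.5850) = 122.880 ms/bit
  a = 614 − 122.880 × 3.5850 = 173.478 ms
Then RT(4) = 173.478 + 122.880 × log₂ 4 = 173.478 + 122.880 × 2 ≈ 419.239 ms.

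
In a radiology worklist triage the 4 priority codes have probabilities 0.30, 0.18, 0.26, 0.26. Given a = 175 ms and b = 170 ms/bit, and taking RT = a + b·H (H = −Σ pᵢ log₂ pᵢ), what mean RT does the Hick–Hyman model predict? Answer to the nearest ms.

Entropy contributions −pᵢ log₂ pᵢ: 0.5211, 0.4453, 0.5053, 0.5053; sum H = 1.9770 bits.
RT = a + bH = 175 + 170·1.9770 = 511.09 ms.

511 ms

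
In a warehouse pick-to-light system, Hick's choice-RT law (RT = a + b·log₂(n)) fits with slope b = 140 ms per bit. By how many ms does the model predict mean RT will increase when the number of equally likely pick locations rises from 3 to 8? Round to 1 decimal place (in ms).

The intercept a cancels: ΔRT = b·(log₂ n₂ − log₂ n₁) = b·log₂(n₂/n₁).
log₂(8) − log₂(3) = 3 − 1.5850 = 1.4150.
ΔRT = 140 × 1.4150 = 198.105 ms.

198.1 ms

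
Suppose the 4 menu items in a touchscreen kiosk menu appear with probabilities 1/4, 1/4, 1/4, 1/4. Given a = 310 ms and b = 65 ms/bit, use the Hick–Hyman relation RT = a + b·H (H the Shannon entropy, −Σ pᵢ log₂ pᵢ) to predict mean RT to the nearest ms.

440 ms

Each term −pᵢ log₂ pᵢ: 0.25·2 + 0.25·2 + 0.25·2 + 0.25·2; summed, H = 2.000 bits.
Mean RT = a + bH = 310 + 65·2.000 = 440.00 ms.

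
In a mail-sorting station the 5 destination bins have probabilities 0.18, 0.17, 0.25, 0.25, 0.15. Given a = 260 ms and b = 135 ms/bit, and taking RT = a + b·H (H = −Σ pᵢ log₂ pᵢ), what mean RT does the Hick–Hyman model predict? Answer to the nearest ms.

569 ms

Entropy contributions −pᵢ log₂ pᵢ: 0.4453, 0.4346, 0.5000, 0.5000, 0.4105; sum H = 2.2904 bits.
RT = a + bH = 260 + 135·2.2904 = 569.21 ms.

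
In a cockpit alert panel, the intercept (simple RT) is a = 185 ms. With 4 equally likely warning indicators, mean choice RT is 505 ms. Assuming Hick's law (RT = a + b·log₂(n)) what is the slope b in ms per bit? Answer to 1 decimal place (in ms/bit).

160.0 ms/bit

log₂(4) = 2 bits.
b = (RT − a)/log₂ n = (505 − 185) / 2 = 160.000 ms/bit.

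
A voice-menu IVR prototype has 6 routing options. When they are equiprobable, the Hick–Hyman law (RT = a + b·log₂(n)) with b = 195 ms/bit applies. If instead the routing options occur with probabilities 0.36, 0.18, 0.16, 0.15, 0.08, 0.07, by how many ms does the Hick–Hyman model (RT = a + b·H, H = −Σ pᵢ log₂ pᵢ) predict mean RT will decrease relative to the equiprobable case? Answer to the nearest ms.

The RT saving is b·ΔH. Equiprobable H₀ = log₂(6) = 2.5850 bits; with the given probabilities H = 2.3695 bits.
b·(H₀ − H) = 195 × (2.5850 − 2.3695) = 42.01 ms.

42 ms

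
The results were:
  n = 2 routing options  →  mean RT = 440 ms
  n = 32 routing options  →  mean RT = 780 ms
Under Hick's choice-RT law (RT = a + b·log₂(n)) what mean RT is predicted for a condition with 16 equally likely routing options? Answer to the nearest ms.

Solve the two-equation system in a and b:
  b = (780 − 440) / (log₂ 32 − log₂ 2) = 340 / (5 − 1) = 85 ms/bit
  a = 440 − 85 × 1 = 355 ms
Then RT(16) = 355 + 85 × log₂ 16 = 355 + 85 × 4 ≈ 695.000 ms.

695 ms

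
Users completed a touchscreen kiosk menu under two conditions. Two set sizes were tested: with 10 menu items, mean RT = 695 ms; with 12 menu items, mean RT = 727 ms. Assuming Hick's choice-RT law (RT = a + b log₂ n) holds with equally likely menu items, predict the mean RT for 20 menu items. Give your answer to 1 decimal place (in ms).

816.7 ms

Fit slope and intercept:
  b = (727 − 695) / (log₂ 12 − log₂ 10) = 32 / (3.5850 − 3.3219) = 121.657 ms/bit
  a = 695 − 121.657 × 3.3219 = 290.864 ms
Then RT(20) = 290.864 + 121.657 × log₂ 20 = 290.864 + 121.657 × 4.3219 ≈ 816.657 ms.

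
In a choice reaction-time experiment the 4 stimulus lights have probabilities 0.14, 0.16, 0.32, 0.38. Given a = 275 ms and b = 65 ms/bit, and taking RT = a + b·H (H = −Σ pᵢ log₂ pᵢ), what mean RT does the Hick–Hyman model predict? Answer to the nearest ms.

H = 0.14·log₂(1/0.14) + 0.16·log₂(1/0.16) + 0.32·log₂(1/0.32) + 0.38·log₂(1/0.38) = 1.8766 bits.
RT = 275 + 65 × 1.8766 = 396.98 ms.

397 ms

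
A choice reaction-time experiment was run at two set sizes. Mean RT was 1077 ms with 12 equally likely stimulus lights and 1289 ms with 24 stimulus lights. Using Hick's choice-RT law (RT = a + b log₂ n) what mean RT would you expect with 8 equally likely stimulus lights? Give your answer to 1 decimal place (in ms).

953.0 ms

Fit slope and intercept:
  b = (1289 − 1077) / (log₂ 24 − log₂ 12) = 212 / (4.5850 − 3.5850) = 212.000 ms/bit
  a = 1077 − 212.000 × 3.5850 = 316.988 ms
Then RT(8) = 316.988 + 212.000 × log₂ 8 = 316.988 + 212.000 × 3 ≈ 952.988 ms.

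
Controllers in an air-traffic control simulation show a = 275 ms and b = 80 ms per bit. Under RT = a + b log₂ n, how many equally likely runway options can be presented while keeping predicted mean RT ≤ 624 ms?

Set 275 + 80·log₂ n ≤ 624 → log₂ n ≤ (624 − 275)/80 = 4.3625.
So n ≤ 2^4.3625 = 20.570; the largest integer n is 20.

20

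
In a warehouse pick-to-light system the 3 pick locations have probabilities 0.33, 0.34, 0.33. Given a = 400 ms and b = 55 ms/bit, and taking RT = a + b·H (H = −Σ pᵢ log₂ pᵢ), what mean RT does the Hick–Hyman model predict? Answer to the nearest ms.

487 ms

Entropy contributions −pᵢ log₂ pᵢ: 0.5278, 0.5292, 0.5278; sum H = 1.5848 bits.
RT = a + bH = 400 + 55·1.5848 = 487.17 ms.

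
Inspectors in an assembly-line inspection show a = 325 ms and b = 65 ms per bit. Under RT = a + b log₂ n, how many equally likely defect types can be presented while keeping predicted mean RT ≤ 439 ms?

Information budget: (439 − 325)/65 = 1.7538 bits, so n ≤ 2^1.7538 = 3.373 → at most 3.

3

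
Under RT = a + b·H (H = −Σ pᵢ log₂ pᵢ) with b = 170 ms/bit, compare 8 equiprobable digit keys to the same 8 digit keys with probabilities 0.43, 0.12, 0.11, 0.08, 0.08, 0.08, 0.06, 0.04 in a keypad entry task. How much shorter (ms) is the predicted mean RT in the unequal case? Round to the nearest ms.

Equiprobable entropy H₀ = log₂ 8 = 3.0000 bits.
Skewed entropy H = −Σ pᵢ log₂ pᵢ = 2.5447 bits.
ΔRT = b·(H₀ − H) = 170 × 0.4553 = 77.40 ms.

77 ms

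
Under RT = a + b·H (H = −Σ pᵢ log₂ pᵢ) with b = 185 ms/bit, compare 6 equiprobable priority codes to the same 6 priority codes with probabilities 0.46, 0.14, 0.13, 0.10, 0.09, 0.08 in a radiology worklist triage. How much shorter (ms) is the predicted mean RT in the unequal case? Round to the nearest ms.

Equiprobable entropy H₀ = log₂ 6 = 2.5850 bits.
Skewed entropy H = −Σ pᵢ log₂ pᵢ = 2.2314 bits.
ΔRT = b·(H₀ − H) = 185 × 0.3535 = 65.40 ms.

65 ms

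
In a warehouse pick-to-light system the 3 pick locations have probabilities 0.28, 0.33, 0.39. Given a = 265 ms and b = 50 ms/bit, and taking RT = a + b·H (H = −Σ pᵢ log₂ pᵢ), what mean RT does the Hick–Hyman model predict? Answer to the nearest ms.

344 ms

Entropy contributions −pᵢ log₂ pᵢ: 0.5142, 0.5278, 0.5298; sum H = 1.5718 bits.
RT = a + bH = 265 + 50·1.5718 = 343.59 ms.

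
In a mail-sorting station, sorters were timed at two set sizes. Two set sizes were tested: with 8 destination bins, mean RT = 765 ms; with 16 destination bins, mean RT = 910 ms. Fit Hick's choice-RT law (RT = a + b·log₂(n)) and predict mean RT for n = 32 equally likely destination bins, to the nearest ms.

1055 ms

RT is linear in log₂ n, so two points fix the line:
  b = (910 − 765) / (log₂ 16 − log₂ 8) = 145 / (4 − 3) = 145 ms/bit
  a = 765 − 145 × 3 = 330 ms
Then RT(32) = 330 + 145 × log₂ 32 = 330 + 145 × 5 ≈ 1055.000 ms.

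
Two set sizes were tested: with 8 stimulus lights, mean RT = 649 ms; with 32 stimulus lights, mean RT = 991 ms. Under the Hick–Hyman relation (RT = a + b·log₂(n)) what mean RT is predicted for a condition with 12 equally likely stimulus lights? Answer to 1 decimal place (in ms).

749.0 ms

Fit slope and intercept:
  b = (991 − 649) / (log₂ 32 − log₂ 8) = 342 / (5 − 3) = 171.000 ms/bit
  a = 649 − 171.000 × 3 = 136.000 ms
Then RT(12) = 136.000 + 171.000 × log₂ 12 = 136.000 + 171.000 × 3.5850 ≈ 749.029 ms.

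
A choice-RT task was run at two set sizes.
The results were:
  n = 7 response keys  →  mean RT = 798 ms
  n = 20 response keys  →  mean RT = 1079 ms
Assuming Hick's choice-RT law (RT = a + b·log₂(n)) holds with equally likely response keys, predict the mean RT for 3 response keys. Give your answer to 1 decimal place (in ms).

With log₂ n on the abscissa the relation is linear; from the two conditions:
  b = (1079 − 798) / (log₂ 20 − log₂ 7) = 281 / (4.3219 − 2.8074) = 185.531 ms/bit
  a = 798 − 185.531 × 2.8074 = 277.149 ms
Then RT(3) = 277.149 + 185.531 × log₂ 3 = 277.149 + 185.531 × 1.5850 ≈ 571.209 ms.

571.2 ms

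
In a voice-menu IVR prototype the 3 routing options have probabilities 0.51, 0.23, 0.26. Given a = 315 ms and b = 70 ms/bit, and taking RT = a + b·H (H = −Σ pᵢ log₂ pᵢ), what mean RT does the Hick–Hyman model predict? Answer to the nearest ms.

Entropy contributions −pᵢ log₂ pᵢ: 0.4954, 0.4877, 0.5053; sum H = 1.4884 bits.
RT = a + bH = 315 + 70·1.4884 = 419.19 ms.

419 ms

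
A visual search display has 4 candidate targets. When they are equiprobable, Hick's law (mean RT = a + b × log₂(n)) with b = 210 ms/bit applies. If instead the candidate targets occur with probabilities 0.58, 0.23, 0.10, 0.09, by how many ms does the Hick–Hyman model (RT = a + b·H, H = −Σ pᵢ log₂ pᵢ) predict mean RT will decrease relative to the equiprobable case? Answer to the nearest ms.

The RT saving is b·ΔH. Equiprobable H₀ = log₂(4) = 2.0000 bits; with the given probabilities H = 1.5883 bits.
b·(H₀ − H) = 210 × (2.0000 − 1.5883) = 86.45 ms.

86 ms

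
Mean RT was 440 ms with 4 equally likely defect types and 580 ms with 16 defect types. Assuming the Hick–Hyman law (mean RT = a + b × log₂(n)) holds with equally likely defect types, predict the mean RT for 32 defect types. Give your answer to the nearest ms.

650 ms

Fit slope and intercept:
  b = (580 − 440) / (log₂ 16 − log₂ 4) = 140 / (4 − 2) = 70 ms/bit
  a = 440 − 70 × 2 = 300 ms
Then RT(32) = 300 + 70 × log₂ 32 = 300 + 70 × 5 ≈ 650.000 ms.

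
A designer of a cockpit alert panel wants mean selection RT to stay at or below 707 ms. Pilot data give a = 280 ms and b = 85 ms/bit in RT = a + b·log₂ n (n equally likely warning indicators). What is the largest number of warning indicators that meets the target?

Set 280 + 85·log₂ n ≤ 707 → log₂ n ≤ (707 − 280)/85 = 5.0235.
So n ≤ 2^5.0235 = 32.526; the largest integer n is 32.

32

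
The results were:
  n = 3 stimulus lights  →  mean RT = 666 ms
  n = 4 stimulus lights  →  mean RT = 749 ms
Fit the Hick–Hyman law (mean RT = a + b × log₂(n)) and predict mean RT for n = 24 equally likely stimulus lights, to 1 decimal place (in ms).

1265.9 ms

Solve the two-equation system in a and b:
  b = (749 − 666) / (log₂ 4 − log₂ 3) = 83 / (2 − 1.5850) = 199.982 ms/bit
  a = 666 − 199.982 × 1.5850 = 349.036 ms
Then RT(24) = 349.036 + 199.982 × log₂ 24 = 349.036 + 199.982 × 4.5850 ≈ 1265.946 ms.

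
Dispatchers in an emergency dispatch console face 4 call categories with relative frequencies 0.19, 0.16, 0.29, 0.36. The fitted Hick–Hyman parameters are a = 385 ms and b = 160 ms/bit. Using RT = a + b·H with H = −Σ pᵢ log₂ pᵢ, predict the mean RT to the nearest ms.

H = 0.19·log₂(1/0.19) + 0.16·log₂(1/0.16) + 0.29·log₂(1/0.29) + 0.36·log₂(1/0.36) = 1.9268 bits.
RT = 385 + 160 × 1.9268 = 693.28 ms.

693 ms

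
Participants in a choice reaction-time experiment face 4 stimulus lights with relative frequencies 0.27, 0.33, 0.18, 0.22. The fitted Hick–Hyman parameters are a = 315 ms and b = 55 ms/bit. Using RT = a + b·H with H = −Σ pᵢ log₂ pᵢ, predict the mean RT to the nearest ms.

423 ms

H = 0.27·log₂(1/0.27) + 0.33·log₂(1/0.33) + 0.18·log₂(1/0.18) + 0.22·log₂(1/0.22) = 1.9637 bits.
RT = 315 + 55 × 1.9637 = 423.00 ms.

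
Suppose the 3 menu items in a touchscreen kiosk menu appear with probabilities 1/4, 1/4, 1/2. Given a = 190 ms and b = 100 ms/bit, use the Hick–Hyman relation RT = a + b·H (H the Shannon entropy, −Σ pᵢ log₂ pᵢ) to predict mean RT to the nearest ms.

340 ms

Each term −pᵢ log₂ pᵢ: 0.25·2 + 0.25·2 + 0.5·1; summed, H = 1.500 bits.
Mean RT = a + bH = 190 + 100·1.500 = 340.00 ms.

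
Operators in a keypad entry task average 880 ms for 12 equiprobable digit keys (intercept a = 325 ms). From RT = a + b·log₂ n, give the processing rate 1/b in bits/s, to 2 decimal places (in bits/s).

6.46 bits/s

Choice component = 880 − 325 = 555 ms over log₂(12) = 3.5850 bits.
b = 555 / 3.5850 = 154.813 ms/bit, so 1/b = 6.459 bits/s.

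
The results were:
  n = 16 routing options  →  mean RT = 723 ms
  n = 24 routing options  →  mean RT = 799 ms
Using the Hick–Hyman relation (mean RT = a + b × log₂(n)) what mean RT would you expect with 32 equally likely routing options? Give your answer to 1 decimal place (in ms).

RT is linear in log₂ n, so two points fix the line:
  b = (799 − 723) / (log₂ 24 − log₂ 16) = 76 / (4.5850 − 4) = 129.923 ms/bit
  a = 723 − 129.923 × 4 = 203.309 ms
Then RT(32) = 203.309 + 129.923 × log₂ 32 = 203.309 + 129.923 × 5 ≈ 852.923 ms.

852.9 ms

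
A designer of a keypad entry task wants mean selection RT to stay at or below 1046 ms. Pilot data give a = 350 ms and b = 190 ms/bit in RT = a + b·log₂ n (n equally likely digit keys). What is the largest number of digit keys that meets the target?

Information budget: (1046 − 350)/190 = 3.6632 bits, so n ≤ 2^3.6632 = 12.668 → at most 12.

12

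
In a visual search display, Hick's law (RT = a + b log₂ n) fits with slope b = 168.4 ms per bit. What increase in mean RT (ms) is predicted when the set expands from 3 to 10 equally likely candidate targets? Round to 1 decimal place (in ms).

ΔRT = (a + b log₂ n₂) − (a + b log₂ n₁) = b·(log₂ n₂ − log₂ n₁).
log₂(10) − log₂(3) = 3.3219 − 1.5850 = 1.7370.
ΔRT = 168.4 × 1.7370 = 292.505 ms.

292.5 ms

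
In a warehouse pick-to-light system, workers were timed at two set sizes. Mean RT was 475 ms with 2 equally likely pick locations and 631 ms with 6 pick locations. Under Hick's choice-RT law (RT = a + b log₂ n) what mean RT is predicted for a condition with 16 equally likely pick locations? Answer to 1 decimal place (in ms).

770.3 ms

Solve the two-equation system in a and b:
  b = (631 − 475) / (log₂ 6 − log₂ 2) = 156 / (2.5850 − 1) = 98.425 ms/bit
  a = 475 − 98.425 × 1 = 376.575 ms
Then RT(16) = 376.575 + 98.425 × log₂ 16 = 376.575 + 98.425 × 4 ≈ 770.275 ms.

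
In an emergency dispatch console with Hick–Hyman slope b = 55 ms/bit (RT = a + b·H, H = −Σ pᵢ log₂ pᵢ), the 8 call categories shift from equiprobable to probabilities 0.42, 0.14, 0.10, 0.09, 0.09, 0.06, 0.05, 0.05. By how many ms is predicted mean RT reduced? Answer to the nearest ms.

24 ms

Equiprobable entropy H₀ = log₂ 8 = 3.0000 bits.
Skewed entropy H = −Σ pᵢ log₂ pᵢ = 2.5560 bits.
ΔRT = b·(H₀ − H) = 55 × 0.4440 = 24.42 ms.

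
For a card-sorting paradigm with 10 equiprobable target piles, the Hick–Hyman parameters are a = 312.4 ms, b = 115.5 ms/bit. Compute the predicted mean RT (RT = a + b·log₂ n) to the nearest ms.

log₂(10) = 3.3219 bits, so RT = 312.4 + 115.5 × 3.3219 ≈ 696.083 ms.

696 ms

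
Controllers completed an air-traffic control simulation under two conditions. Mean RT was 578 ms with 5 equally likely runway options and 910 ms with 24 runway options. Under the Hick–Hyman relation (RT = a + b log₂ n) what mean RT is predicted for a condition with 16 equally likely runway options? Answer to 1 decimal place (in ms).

With log₂ n on the abscissa the relation is linear; from the two conditions:
  b = (910 − 578) / (log₂ 24 − log₂ 5) = 332 / (4.5850 − 2.3219) = 146.706 ms/bit
  a = 578 − 146.706 × 2.3219 = 237.360 ms
Then RT(16) = 237.360 + 146.706 × log₂ 16 = 237.360 + 146.706 × 4 ≈ 824.183 ms.

824.2 ms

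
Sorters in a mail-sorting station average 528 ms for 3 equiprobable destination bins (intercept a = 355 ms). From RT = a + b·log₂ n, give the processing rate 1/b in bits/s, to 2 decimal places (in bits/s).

9.16 bits/s

b = (528 − 355)/log₂ 3 = 173/1.5850 = 109.151 ms per bit = 0.10915 s/bit; the reciprocal is 9.162 bits/s.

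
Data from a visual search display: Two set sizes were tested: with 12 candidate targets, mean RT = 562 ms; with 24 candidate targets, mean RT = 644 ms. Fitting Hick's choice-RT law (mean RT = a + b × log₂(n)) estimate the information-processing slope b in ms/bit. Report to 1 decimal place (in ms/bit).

Slope: b = (644 − 562) / (log₂ 24 − log₂ 12) = 82/1.0000 = 82.000 ms/bit.

82.0 ms/bit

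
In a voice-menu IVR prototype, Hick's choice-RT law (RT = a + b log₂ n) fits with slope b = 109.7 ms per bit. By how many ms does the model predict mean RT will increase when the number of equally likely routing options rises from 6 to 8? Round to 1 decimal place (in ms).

The intercept a cancels: ΔRT = b·(log₂ n₂ − log₂ n₁) = b·log₂(n₂/n₁).
log₂(8) − log₂(6) = 3 − 2.5850 = 0.4150.
ΔRT = 109.7 × 0.4150 = 45.530 ms.

45.5 ms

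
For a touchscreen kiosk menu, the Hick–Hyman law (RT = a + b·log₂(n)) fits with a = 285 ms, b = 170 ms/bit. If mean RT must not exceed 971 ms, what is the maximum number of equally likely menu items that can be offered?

Set 285 + 170·log₂ n ≤ 971 → log₂ n ≤ (971 − 285)/170 = 4.0353.
So n ≤ 2^4.0353 = 16.396; the largest integer n is 16.

16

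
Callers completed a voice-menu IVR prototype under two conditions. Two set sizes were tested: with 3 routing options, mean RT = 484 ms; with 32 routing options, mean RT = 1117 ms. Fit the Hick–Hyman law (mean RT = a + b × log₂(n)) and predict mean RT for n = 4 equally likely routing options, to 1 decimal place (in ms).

560.9 ms

Fit slope and intercept:
  b = (1117 − 484) / (log₂ 32 − log₂ 3) = 633 / (5 − 1.5850) = 185.357 ms/bit
  a = 484 − 185.357 × 1.5850 = 190.217 ms
Then RT(4) = 190.217 + 185.357 × log₂ 4 = 190.217 + 185.357 × 2 ≈ 560.930 ms.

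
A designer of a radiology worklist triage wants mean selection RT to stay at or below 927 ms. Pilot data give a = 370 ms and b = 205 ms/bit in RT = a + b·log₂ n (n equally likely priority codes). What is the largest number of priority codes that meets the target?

205·log₂ n ≤ 927 − 370 = 557, giving log₂ n ≤ 2.7171 and n ≤ 6.575. The largest whole number is 6.

6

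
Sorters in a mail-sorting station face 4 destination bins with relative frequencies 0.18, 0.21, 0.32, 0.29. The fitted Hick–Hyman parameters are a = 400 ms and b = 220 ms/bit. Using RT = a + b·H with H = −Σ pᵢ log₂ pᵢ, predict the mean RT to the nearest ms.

H = 0.18·log₂(1/0.18) + 0.21·log₂(1/0.21) + 0.32·log₂(1/0.32) + 0.29·log₂(1/0.29) = 1.9621 bits.
RT = 400 + 220 × 1.9621 = 831.66 ms.

832 ms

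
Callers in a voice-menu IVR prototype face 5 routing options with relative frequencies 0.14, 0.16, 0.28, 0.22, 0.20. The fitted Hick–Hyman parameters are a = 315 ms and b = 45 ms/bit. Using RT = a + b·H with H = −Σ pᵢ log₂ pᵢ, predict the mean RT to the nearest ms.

418 ms

Entropy contributions −pᵢ log₂ pᵢ: 0.3971, 0.4230, 0.5142, 0.4806, 0.4644; sum H = 2.2793 bits.
RT = a + bH = 315 + 45·2.2793 = 417.57 ms.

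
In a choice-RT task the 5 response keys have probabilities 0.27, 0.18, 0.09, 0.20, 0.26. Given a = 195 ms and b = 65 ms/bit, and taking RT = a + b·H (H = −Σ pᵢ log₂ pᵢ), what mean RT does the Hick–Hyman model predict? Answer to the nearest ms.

H = 0.27·log₂(1/0.27) + 0.18·log₂(1/0.18) + 0.09·log₂(1/0.09) + 0.20·log₂(1/0.20) + 0.26·log₂(1/0.26) = 2.2377 bits.
RT = 195 + 65 × 2.2377 = 340.45 ms.

340 ms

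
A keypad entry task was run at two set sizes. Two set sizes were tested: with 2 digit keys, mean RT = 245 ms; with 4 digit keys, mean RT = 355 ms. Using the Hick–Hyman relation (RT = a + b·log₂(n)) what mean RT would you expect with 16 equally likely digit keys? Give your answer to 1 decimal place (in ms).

RT is linear in log₂ n, so two points fix the line:
  b = (355 − 245) / (log₂ 4 − log₂ 2) = 110 / (2 − 1) = 110.000 ms/bit
  a = 245 − 110.000 × 1 = 135.000 ms
Then RT(16) = 135.000 + 110.000 × log₂ 16 = 135.000 + 110.000 × 4 ≈ 575.000 ms.

575.0 ms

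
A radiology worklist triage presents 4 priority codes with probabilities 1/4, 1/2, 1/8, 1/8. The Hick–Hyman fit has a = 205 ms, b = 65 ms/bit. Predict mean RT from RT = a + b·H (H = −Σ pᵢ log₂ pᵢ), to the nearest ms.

319 ms

H = −Σ pᵢ log₂ pᵢ = 0.25·2 + 0.5·1 + 0.125·3 + 0.125·3 = 1.750 bits.
RT = 205 + 65 × 1.750 = 318.75 ms.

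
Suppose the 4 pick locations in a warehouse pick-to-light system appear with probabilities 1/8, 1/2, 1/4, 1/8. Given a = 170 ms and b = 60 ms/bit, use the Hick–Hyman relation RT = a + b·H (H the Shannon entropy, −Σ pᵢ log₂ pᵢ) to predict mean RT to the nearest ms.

Each term −pᵢ log₂ pᵢ: 0.125·3 + 0.5·1 + 0.25·2 + 0.125·3; summed, H = 1.750 bits.
Mean RT = a + bH = 170 + 60·1.750 = 275.00 ms.

275 ms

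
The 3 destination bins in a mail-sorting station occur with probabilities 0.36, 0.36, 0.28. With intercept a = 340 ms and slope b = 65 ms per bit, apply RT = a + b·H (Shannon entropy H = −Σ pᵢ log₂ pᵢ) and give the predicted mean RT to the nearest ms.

Entropy contributions −pᵢ log₂ pᵢ: 0.5306, 0.5306, 0.5142; sum H = 1.5755 bits.
RT = a + bH = 340 + 65·1.5755 = 442.40 ms.

442 ms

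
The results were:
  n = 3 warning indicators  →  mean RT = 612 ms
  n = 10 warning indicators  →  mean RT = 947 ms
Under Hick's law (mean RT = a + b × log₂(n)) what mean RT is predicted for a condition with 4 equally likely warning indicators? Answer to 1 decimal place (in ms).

Fit slope and intercept:
  b = (947 − 612) / (log₂ 10 − log₂ 3) = 335 / (3.3219 − 1.5850) = 192.865 ms/bit
  a = 612 − 192.865 × 1.5850 = 306.316 ms
Then RT(4) = 306.316 + 192.865 × log₂ 4 = 306.316 + 192.865 × 2 ≈ 692.046 ms.

692.0 ms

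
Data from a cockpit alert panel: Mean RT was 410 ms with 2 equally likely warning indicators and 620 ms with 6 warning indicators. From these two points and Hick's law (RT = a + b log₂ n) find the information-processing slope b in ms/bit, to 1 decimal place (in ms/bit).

132.5 ms/bit

Slope: b = (620 − 410) / (log₂ 6 − log₂ 2) = 210/1.5850 = 132.495 ms/bit.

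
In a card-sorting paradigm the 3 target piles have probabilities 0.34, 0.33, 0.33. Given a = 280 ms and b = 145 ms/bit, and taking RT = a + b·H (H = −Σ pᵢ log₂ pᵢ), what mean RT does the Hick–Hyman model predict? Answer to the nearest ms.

510 ms

Entropy contributions −pᵢ log₂ pᵢ: 0.5292, 0.5278, 0.5278; sum H = 1.5848 bits.
RT = a + bH = 280 + 145·1.5848 = 509.80 ms.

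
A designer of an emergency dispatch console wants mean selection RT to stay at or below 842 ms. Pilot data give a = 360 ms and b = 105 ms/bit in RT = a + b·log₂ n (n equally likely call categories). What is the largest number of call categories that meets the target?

24

Information budget: (842 − 360)/105 = 4.5905 bits, so n ≤ 2^4.5905 = 24.092 → at most 24.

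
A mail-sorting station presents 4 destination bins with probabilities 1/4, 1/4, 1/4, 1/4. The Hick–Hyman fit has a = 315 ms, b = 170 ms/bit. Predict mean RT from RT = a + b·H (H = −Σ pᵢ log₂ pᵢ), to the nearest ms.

H = −Σ pᵢ log₂ pᵢ = 0.25·2 + 0.25·2 + 0.25·2 + 0.25·2 = 2.000 bits.
RT = 315 + 170 × 2.000 = 655.00 ms.

655 ms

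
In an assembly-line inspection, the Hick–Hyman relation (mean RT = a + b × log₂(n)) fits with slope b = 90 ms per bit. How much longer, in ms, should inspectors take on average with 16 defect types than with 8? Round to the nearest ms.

The intercept a cancels: ΔRT = b·(log₂ n₂ − log₂ n₁) = b·log₂(n₂/n₁).
log₂(16) − log₂(8) = log₂(16/8) = log₂(2) = 1.
ΔRT = 90 × 1.0000 = 90.000 ms.

90 ms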